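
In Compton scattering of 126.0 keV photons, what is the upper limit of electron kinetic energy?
41.6147 keV

Maximum energy transfer occurs at θ = 180° (backscattering).

Initial photon: E₀ = 126.0 keV → λ₀ = 9.8400 pm

Maximum Compton shift (at 180°):
Δλ_max = 2λ_C = 2 × 2.4263 = 4.8526 pm

Final wavelength:
λ' = 9.8400 + 4.8526 = 14.6926 pm

Minimum photon energy (maximum energy to electron):
E'_min = hc/λ' = 84.3853 keV

Maximum electron kinetic energy:
K_max = E₀ - E'_min = 126.0000 - 84.3853 = 41.6147 keV

(Intermediate values are shown rounded; full precision is carried through to the final answer.)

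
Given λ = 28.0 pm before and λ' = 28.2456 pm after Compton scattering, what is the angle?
26.00°

First find the wavelength shift:
Δλ = λ' - λ = 28.2456 - 28.0 = 0.2456 pm

Using Δλ = λ_C(1 - cos θ), with λ_C = h/(m_e·c) ≈ 2.42631024 pm:
cos θ = 1 - Δλ/λ_C
cos θ = 1 - 0.2456/2.42631024
cos θ = 0.898776

θ = arccos(0.898776)
θ = 26.00°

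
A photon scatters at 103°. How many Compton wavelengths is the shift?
1.2250 λ_C

The Compton shift formula is:
Δλ = λ_C(1 - cos θ)

Dividing both sides by λ_C:
Δλ/λ_C = 1 - cos θ

For θ = 103°:
Δλ/λ_C = 1 - cos(103°)
Δλ/λ_C = 1 - -0.2250
Δλ/λ_C = 1.2250

This means the shift is 1.2250 × λ_C = 2.9721 pm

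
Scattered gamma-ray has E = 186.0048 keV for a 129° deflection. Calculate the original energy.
457.1000 keV

Convert final energy to wavelength (hc ≈ 1239.842 keV·pm):
λ' = hc/E' = 1239.842 / 186.0048 = 6.6656 pm

Calculate the Compton shift:
Δλ = λ_C(1 - cos(129°))
Δλ = 2.4263 × (1 - cos(129°))
Δλ = 3.9532 pm

Initial wavelength:
λ = λ' - Δλ = 6.6656 - 3.9532 = 2.7124 pm

Initial energy:
E = hc/λ = 1239.842 / 2.7124 = 457.1000 keV

(Intermediate values are shown rounded; full precision is carried through to the final answer.)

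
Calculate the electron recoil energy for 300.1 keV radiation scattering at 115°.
136.6002 keV

By energy conservation: K_e = E_initial - E_final

First find the scattered photon energy:
Initial wavelength: λ = hc/E = 4.1314 pm
Compton shift: Δλ = λ_C(1 - cos(115°)) = 3.4517 pm
Final wavelength: λ' = 4.1314 + 3.4517 = 7.5831 pm
Final photon energy: E' = hc/λ' = 163.4998 keV

Electron kinetic energy:
K_e = E - E' = 300.1000 - 163.4998 = 136.6002 keV

(Intermediate values are shown rounded; full precision is carried through to the final answer.)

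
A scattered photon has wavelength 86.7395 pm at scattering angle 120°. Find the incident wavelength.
83.1000 pm

From λ' = λ + Δλ, we have λ = λ' - Δλ

First calculate the Compton shift:
Δλ = λ_C(1 - cos θ)
Δλ = 2.4263 × (1 - cos(120°))
Δλ = 2.4263 × 1.5000
Δλ = 3.6395 pm

Initial wavelength:
λ = λ' - Δλ
λ = 86.7395 - 3.6395
λ = 83.1000 pm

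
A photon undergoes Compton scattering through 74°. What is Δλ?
1.7575 pm

Using the Compton scattering formula:
Δλ = λ_C(1 - cos θ)

where λ_C = h/(m_e·c) ≈ 2.4263 pm is the Compton wavelength of an electron.

For θ = 74°:
cos(74°) = 0.2756
1 - cos(74°) = 0.7244

Δλ = 2.4263 × 0.7244
Δλ = 1.7575 pm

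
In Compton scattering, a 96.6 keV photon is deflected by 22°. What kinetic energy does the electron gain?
1.3117 keV

By energy conservation: K_e = E_initial - E_final

First find the scattered photon energy:
Initial wavelength: λ = hc/E = 12.8348 pm
Compton shift: Δλ = λ_C(1 - cos(22°)) = 0.1767 pm
Final wavelength: λ' = 12.8348 + 0.1767 = 13.0115 pm
Final photon energy: E' = hc/λ' = 95.2883 keV

Electron kinetic energy:
K_e = E - E' = 96.6000 - 95.2883 = 1.3117 keV

(Intermediate values are shown rounded; full precision is carried through to the final answer.)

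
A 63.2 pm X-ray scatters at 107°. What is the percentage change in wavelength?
4.9615%

Calculate the Compton shift:
Δλ = λ_C(1 - cos(107°))
Δλ = 2.4263 × (1 - cos(107°))
Δλ = 2.4263 × 1.2924
Δλ = 3.1357 pm

Percentage change:
(Δλ/λ₀) × 100 = (3.1357/63.2) × 100
= 4.9615%

(Intermediate values are shown rounded; full precision is carried through to the final answer.)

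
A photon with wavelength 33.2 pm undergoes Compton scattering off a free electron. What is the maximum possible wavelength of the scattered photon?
38.0526 pm (at θ = 180°)

The Compton shift is Δλ = λ_C(1 − cos θ).

Since cos θ ranges from −1 to 1, the factor (1 − cos θ) ranges from 0 to 2; the maximum shift occurs at θ = 180° (backscattering):
Δλ_max = 2λ_C = 2 × 2.4263 pm = 4.8526 pm

Maximum scattered wavelength:
λ'_max = λ₀ + Δλ_max = 33.2 + 4.8526 = 38.0526 pm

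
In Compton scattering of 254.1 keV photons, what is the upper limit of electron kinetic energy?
126.7011 keV

Maximum energy transfer occurs at θ = 180° (backscattering).

Initial photon: E₀ = 254.1 keV → λ₀ = 4.8793 pm

Maximum Compton shift (at 180°):
Δλ_max = 2λ_C = 2 × 2.4263 = 4.8526 pm

Final wavelength:
λ' = 4.8793 + 4.8526 = 9.7320 pm

Minimum photon energy (maximum energy to electron):
E'_min = hc/λ' = 127.3989 keV

Maximum electron kinetic energy:
K_max = E₀ - E'_min = 254.1000 - 127.3989 = 126.7011 keV

(Intermediate values are shown rounded; full precision is carried through to the final answer.)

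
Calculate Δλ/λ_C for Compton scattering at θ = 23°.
0.0795 λ_C

The Compton shift formula is:
Δλ = λ_C(1 - cos θ)

Dividing both sides by λ_C:
Δλ/λ_C = 1 - cos θ

For θ = 23°:
Δλ/λ_C = 1 - cos(23°)
Δλ/λ_C = 1 - 0.9205
Δλ/λ_C = 0.0795

This means the shift is 0.0795 × λ_C = 0.1929 pm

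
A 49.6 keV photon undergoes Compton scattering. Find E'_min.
41.5365 keV (at θ = 180°)

The scattered photon has minimum energy when its wavelength is maximum, i.e., when the Compton shift Δλ = λ_C(1 − cos θ) is maximum. This occurs at θ = 180° (backscattering), giving Δλ_max = 2λ_C = 4.8526 pm.

Initial wavelength: λ₀ = hc/E₀ = 24.9968 pm
Maximum final wavelength: λ'_max = λ₀ + 2λ_C = 24.9968 + 4.8526 = 29.8494 pm
Minimum final energy: E'_min = hc/λ'_max = 41.5365 keV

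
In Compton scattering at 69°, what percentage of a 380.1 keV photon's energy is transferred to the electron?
0.3231 (or 32.31%)

Calculate initial and final photon energies:

Initial: E₀ = 380.1 keV → λ₀ = 3.2619 pm
Compton shift: Δλ = 1.5568 pm
Final wavelength: λ' = 4.8187 pm
Final energy: E' = 257.2990 keV

Fractional energy loss:
(E₀ - E')/E₀ = (380.1000 - 257.2990)/380.1000
= 122.8010/380.1000
= 0.3231
= 32.31%

(Intermediate values are shown rounded; full precision is carried through to the final answer.)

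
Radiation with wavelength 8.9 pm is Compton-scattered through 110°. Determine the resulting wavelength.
12.1562 pm

Using the Compton scattering formula:
λ' = λ + Δλ = λ + λ_C(1 - cos θ)

Given:
- Initial wavelength λ = 8.9 pm
- Scattering angle θ = 110°
- Compton wavelength λ_C ≈ 2.4263 pm

Calculate the shift:
Δλ = 2.4263 × (1 - cos(110°))
Δλ = 2.4263 × 1.3420
Δλ = 3.2562 pm

Final wavelength:
λ' = 8.9 + 3.2562 = 12.1562 pm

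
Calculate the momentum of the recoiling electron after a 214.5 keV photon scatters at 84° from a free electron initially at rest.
1.3448e-22 kg·m/s

The electron is initially at rest, so by conservation of momentum:
p⃗_e = p⃗₀ − p⃗'  (incident photon momentum minus scattered photon momentum)

Photon momentum magnitudes (p = h/λ = E/c):
λ₀ = hc/E₀ = 5.7801 pm → p₀ = h/λ₀ = 1.1463e-22 kg·m/s
Δλ = λ_C(1 − cos 84°) = 2.1727 pm
λ' = 7.9528 pm → p' = h/λ' = 8.3317e-23 kg·m/s

The scattered photon makes angle θ = 84° with the incident direction, so by the law of cosines:
|p⃗_e|² = p₀² + p'² − 2p₀p'cos θ
|p⃗_e|² = (1.1463e-22)² + (8.3317e-23)² − 2·1.1463e-22·8.3317e-23·cos(84°)
|p⃗_e| = 1.3448e-22 kg·m/s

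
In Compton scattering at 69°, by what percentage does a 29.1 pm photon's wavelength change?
5.3498%

Calculate the Compton shift:
Δλ = λ_C(1 - cos(69°))
Δλ = 2.4263 × (1 - cos(69°))
Δλ = 2.4263 × 0.6416
Δλ = 1.5568 pm

Percentage change:
(Δλ/λ₀) × 100 = (1.5568/29.1) × 100
= 5.3498%

(Intermediate values are shown rounded; full precision is carried through to the final answer.)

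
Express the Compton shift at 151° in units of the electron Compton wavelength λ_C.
1.8746 λ_C

The Compton shift formula is:
Δλ = λ_C(1 - cos θ)

Dividing both sides by λ_C:
Δλ/λ_C = 1 - cos θ

For θ = 151°:
Δλ/λ_C = 1 - cos(151°)
Δλ/λ_C = 1 - -0.8746
Δλ/λ_C = 1.8746

This means the shift is 1.8746 × λ_C = 4.5484 pm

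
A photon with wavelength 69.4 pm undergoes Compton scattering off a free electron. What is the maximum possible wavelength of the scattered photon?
74.2526 pm (at θ = 180°)

The Compton shift is Δλ = λ_C(1 − cos θ).

Since cos θ ranges from −1 to 1, the factor (1 − cos θ) ranges from 0 to 2; the maximum shift occurs at θ = 180° (backscattering):
Δλ_max = 2λ_C = 2 × 2.4263 pm = 4.8526 pm

Maximum scattered wavelength:
λ'_max = λ₀ + Δλ_max = 69.4 + 4.8526 = 74.2526 pm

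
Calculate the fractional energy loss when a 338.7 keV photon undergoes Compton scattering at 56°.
0.2261 (or 22.61%)

Calculate initial and final photon energies:

Initial: E₀ = 338.7 keV → λ₀ = 3.6606 pm
Compton shift: Δλ = 1.0695 pm
Final wavelength: λ' = 4.7301 pm
Final energy: E' = 262.1161 keV

Fractional energy loss:
(E₀ - E')/E₀ = (338.7000 - 262.1161)/338.7000
= 76.5839/338.7000
= 0.2261
= 22.61%

(Intermediate values are shown rounded; full precision is carried through to the final answer.)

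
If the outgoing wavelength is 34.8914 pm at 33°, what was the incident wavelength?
34.5000 pm

From λ' = λ + Δλ, we have λ = λ' - Δλ

First calculate the Compton shift:
Δλ = λ_C(1 - cos θ)
Δλ = 2.4263 × (1 - cos(33°))
Δλ = 2.4263 × 0.1613
Δλ = 0.3914 pm

Initial wavelength:
λ = λ' - Δλ
λ = 34.8914 - 0.3914
λ = 34.5000 pm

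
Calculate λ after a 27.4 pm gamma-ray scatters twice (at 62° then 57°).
29.7921 pm

Apply Compton shift twice:

First scattering at θ₁ = 62°:
Δλ₁ = λ_C(1 - cos(62°))
Δλ₁ = 2.4263 × 0.5305
Δλ₁ = 1.2872 pm

After first scattering:
λ₁ = 27.4 + 1.2872 = 28.6872 pm

Second scattering at θ₂ = 57°:
Δλ₂ = λ_C(1 - cos(57°))
Δλ₂ = 2.4263 × 0.4554
Δλ₂ = 1.1048 pm

Final wavelength:
λ₂ = 28.6872 + 1.1048 = 29.7921 pm

Total shift: Δλ_total = 1.2872 + 1.1048 = 2.3921 pm

(Intermediate values are shown rounded; full precision is carried through to the final answer.)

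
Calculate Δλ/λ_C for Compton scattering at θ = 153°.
1.8910 λ_C

The Compton shift formula is:
Δλ = λ_C(1 - cos θ)

Dividing both sides by λ_C:
Δλ/λ_C = 1 - cos θ

For θ = 153°:
Δλ/λ_C = 1 - cos(153°)
Δλ/λ_C = 1 - -0.8910
Δλ/λ_C = 1.8910

This means the shift is 1.8910 × λ_C = 4.5882 pm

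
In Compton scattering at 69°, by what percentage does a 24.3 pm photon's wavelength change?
6.4066%

Calculate the Compton shift:
Δλ = λ_C(1 - cos(69°))
Δλ = 2.4263 × (1 - cos(69°))
Δλ = 2.4263 × 0.6416
Δλ = 1.5568 pm

Percentage change:
(Δλ/λ₀) × 100 = (1.5568/24.3) × 100
= 6.4066%

(Intermediate values are shown rounded; full precision is carried through to the final answer.)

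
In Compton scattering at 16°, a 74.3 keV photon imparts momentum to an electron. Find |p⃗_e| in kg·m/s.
1.1024e-23 kg·m/s

The electron is initially at rest, so by conservation of momentum:
p⃗_e = p⃗₀ − p⃗'  (incident photon momentum minus scattered photon momentum)

Photon momentum magnitudes (p = h/λ = E/c):
λ₀ = hc/E₀ = 16.6870 pm → p₀ = h/λ₀ = 3.9708e-23 kg·m/s
Δλ = λ_C(1 − cos 16°) = 0.0940 pm
λ' = 16.7810 pm → p' = h/λ' = 3.9486e-23 kg·m/s

The scattered photon makes angle θ = 16° with the incident direction, so by the law of cosines:
|p⃗_e|² = p₀² + p'² − 2p₀p'cos θ
|p⃗_e|² = (3.9708e-23)² + (3.9486e-23)² − 2·3.9708e-23·3.9486e-23·cos(16°)
|p⃗_e| = 1.1024e-23 kg·m/s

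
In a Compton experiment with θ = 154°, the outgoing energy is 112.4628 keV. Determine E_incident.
193.2001 keV

Convert final energy to wavelength (hc ≈ 1239.842 keV·pm):
λ' = hc/E' = 1239.842 / 112.4628 = 11.0245 pm

Calculate the Compton shift:
Δλ = λ_C(1 - cos(154°))
Δλ = 2.4263 × (1 - cos(154°))
Δλ = 4.6071 pm

Initial wavelength:
λ = λ' - Δλ = 11.0245 - 4.6071 = 6.4174 pm

Initial energy:
E = hc/λ = 1239.842 / 6.4174 = 193.2001 keV

(Intermediate values are shown rounded; full precision is carried through to the final answer.)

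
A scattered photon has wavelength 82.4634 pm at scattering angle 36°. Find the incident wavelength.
82.0000 pm

From λ' = λ + Δλ, we have λ = λ' - Δλ

First calculate the Compton shift:
Δλ = λ_C(1 - cos θ)
Δλ = 2.4263 × (1 - cos(36°))
Δλ = 2.4263 × 0.1910
Δλ = 0.4634 pm

Initial wavelength:
λ = λ' - Δλ
λ = 82.4634 - 0.4634
λ = 82.0000 pm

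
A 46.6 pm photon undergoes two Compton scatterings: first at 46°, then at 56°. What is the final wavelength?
48.4104 pm

Apply Compton shift twice:

First scattering at θ₁ = 46°:
Δλ₁ = λ_C(1 - cos(46°))
Δλ₁ = 2.4263 × 0.3053
Δλ₁ = 0.7409 pm

After first scattering:
λ₁ = 46.6 + 0.7409 = 47.3409 pm

Second scattering at θ₂ = 56°:
Δλ₂ = λ_C(1 - cos(56°))
Δλ₂ = 2.4263 × 0.4408
Δλ₂ = 1.0695 pm

Final wavelength:
λ₂ = 47.3409 + 1.0695 = 48.4104 pm

Total shift: Δλ_total = 0.7409 + 1.0695 = 1.8104 pm

(Intermediate values are shown rounded; full precision is carried through to the final answer.)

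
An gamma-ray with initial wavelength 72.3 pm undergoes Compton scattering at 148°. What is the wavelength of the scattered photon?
76.7839 pm

Using the Compton scattering formula:
λ' = λ + Δλ = λ + λ_C(1 - cos θ)

Given:
- Initial wavelength λ = 72.3 pm
- Scattering angle θ = 148°
- Compton wavelength λ_C ≈ 2.4263 pm

Calculate the shift:
Δλ = 2.4263 × (1 - cos(148°))
Δλ = 2.4263 × 1.8480
Δλ = 4.4839 pm

Final wavelength:
λ' = 72.3 + 4.4839 = 76.7839 pm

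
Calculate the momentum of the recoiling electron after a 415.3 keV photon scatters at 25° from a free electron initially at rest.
9.3937e-23 kg·m/s

The electron is initially at rest, so by conservation of momentum:
p⃗_e = p⃗₀ − p⃗'  (incident photon momentum minus scattered photon momentum)

Photon momentum magnitudes (p = h/λ = E/c):
λ₀ = hc/E₀ = 2.9854 pm → p₀ = h/λ₀ = 2.2195e-22 kg·m/s
Δλ = λ_C(1 − cos 25°) = 0.2273 pm
λ' = 3.2127 pm → p' = h/λ' = 2.0624e-22 kg·m/s

The scattered photon makes angle θ = 25° with the incident direction, so by the law of cosines:
|p⃗_e|² = p₀² + p'² − 2p₀p'cos θ
|p⃗_e|² = (2.2195e-22)² + (2.0624e-22)² − 2·2.2195e-22·2.0624e-22·cos(25°)
|p⃗_e| = 9.3937e-23 kg·m/s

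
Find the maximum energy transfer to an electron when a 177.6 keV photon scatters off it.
72.8280 keV

Maximum energy transfer occurs at θ = 180° (backscattering).

Initial photon: E₀ = 177.6 keV → λ₀ = 6.9811 pm

Maximum Compton shift (at 180°):
Δλ_max = 2λ_C = 2 × 2.4263 = 4.8526 pm

Final wavelength:
λ' = 6.9811 + 4.8526 = 11.8337 pm

Minimum photon energy (maximum energy to electron):
E'_min = hc/λ' = 104.7720 keV

Maximum electron kinetic energy:
K_max = E₀ - E'_min = 177.6000 - 104.7720 = 72.8280 keV

(Intermediate values are shown rounded; full precision is carried through to the final answer.)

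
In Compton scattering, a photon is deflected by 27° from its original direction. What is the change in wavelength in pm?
0.2645 pm

Using the Compton scattering formula:
Δλ = λ_C(1 - cos θ)

where λ_C = h/(m_e·c) ≈ 2.4263 pm is the Compton wavelength of an electron.

For θ = 27°:
cos(27°) = 0.8910
1 - cos(27°) = 0.1090

Δλ = 2.4263 × 0.1090
Δλ = 0.2645 pm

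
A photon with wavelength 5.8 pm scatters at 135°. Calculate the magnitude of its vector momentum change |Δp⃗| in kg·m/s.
1.6811e-22 kg·m/s

Photon momentum magnitude is p = h/λ.

Initial momentum:
p₀ = h/λ = 6.6261e-34/5.8000e-12 = 1.1424e-22 kg·m/s

After scattering:
λ' = λ + Δλ = 5.8 + 4.1420 = 9.9420 pm
p' = h/λ' = 6.6261e-34/9.9420e-12 = 6.6647e-23 kg·m/s

Momentum is a vector; the scattered photon's direction makes angle θ = 135° with the incident direction. The magnitude of the vector change Δp⃗ = p⃗₀ − p⃗' is found from the law of cosines:
|Δp⃗|² = p₀² + p'² − 2p₀p'cos θ
|Δp⃗|² = (1.1424e-22)² + (6.6647e-23)² − 2·1.1424e-22·6.6647e-23·cos(135°)
|Δp⃗| = 1.6811e-22 kg·m/s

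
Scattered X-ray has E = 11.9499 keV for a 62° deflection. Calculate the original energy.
12.1000 keV

Convert final energy to wavelength (hc ≈ 1239.842 keV·pm):
λ' = hc/E' = 1239.842 / 11.9499 = 103.7533 pm

Calculate the Compton shift:
Δλ = λ_C(1 - cos(62°))
Δλ = 2.4263 × (1 - cos(62°))
Δλ = 1.2872 pm

Initial wavelength:
λ = λ' - Δλ = 103.7533 - 1.2872 = 102.4661 pm

Initial energy:
E = hc/λ = 1239.842 / 102.4661 = 12.1000 keV

(Intermediate values are shown rounded; full precision is carried through to the final answer.)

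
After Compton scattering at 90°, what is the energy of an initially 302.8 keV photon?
190.1335 keV

First convert energy to wavelength:
λ = hc/E, with hc ≈ 1239.842 keV·pm (i.e. 1239.842 eV·nm)

For E = 302.8 keV = 302800 eV:
λ = 1239.842 keV·pm / 302.8 keV
λ = 4.0946 pm

Calculate the Compton shift:
Δλ = λ_C(1 - cos(90°)) = 2.4263 × 1.0000
Δλ = 2.4263 pm

Final wavelength:
λ' = 4.0946 + 2.4263 = 6.5209 pm

Final energy:
E' = hc/λ' = 1239.842 / 6.5209 = 190.1335 keV

(Intermediate values are shown rounded; full precision is carried through to the final answer.)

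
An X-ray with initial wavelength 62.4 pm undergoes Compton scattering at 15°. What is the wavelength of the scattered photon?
62.4827 pm

Using the Compton scattering formula:
λ' = λ + Δλ = λ + λ_C(1 - cos θ)

Given:
- Initial wavelength λ = 62.4 pm
- Scattering angle θ = 15°
- Compton wavelength λ_C ≈ 2.4263 pm

Calculate the shift:
Δλ = 2.4263 × (1 - cos(15°))
Δλ = 2.4263 × 0.0341
Δλ = 0.0827 pm

Final wavelength:
λ' = 62.4 + 0.0827 = 62.4827 pm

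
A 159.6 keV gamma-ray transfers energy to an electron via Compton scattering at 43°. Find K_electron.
12.3548 keV

By energy conservation: K_e = E_initial - E_final

First find the scattered photon energy:
Initial wavelength: λ = hc/E = 7.7684 pm
Compton shift: Δλ = λ_C(1 - cos(43°)) = 0.6518 pm
Final wavelength: λ' = 7.7684 + 0.6518 = 8.4203 pm
Final photon energy: E' = hc/λ' = 147.2452 keV

Electron kinetic energy:
K_e = E - E' = 159.6000 - 147.2452 = 12.3548 keV

(Intermediate values are shown rounded; full precision is carried through to the final answer.)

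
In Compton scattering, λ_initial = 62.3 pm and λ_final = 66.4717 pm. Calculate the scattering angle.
136.00°

First find the wavelength shift:
Δλ = λ' - λ = 66.4717 - 62.3 = 4.1717 pm

Using Δλ = λ_C(1 - cos θ), with λ_C = h/(m_e·c) ≈ 2.42631024 pm:
cos θ = 1 - Δλ/λ_C
cos θ = 1 - 4.1717/2.42631024
cos θ = -0.719360

θ = arccos(-0.719360)
θ = 136.00°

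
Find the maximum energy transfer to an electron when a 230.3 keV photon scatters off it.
109.1769 keV

Maximum energy transfer occurs at θ = 180° (backscattering).

Initial photon: E₀ = 230.3 keV → λ₀ = 5.3836 pm

Maximum Compton shift (at 180°):
Δλ_max = 2λ_C = 2 × 2.4263 = 4.8526 pm

Final wavelength:
λ' = 5.3836 + 4.8526 = 10.2362 pm

Minimum photon energy (maximum energy to electron):
E'_min = hc/λ' = 121.1231 keV

Maximum electron kinetic energy:
K_max = E₀ - E'_min = 230.3000 - 121.1231 = 109.1769 keV

(Intermediate values are shown rounded; full precision is carried through to the final answer.)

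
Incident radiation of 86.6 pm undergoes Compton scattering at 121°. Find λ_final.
90.2760 pm

Using the Compton scattering formula:
λ' = λ + Δλ = λ + λ_C(1 - cos θ)

Given:
- Initial wavelength λ = 86.6 pm
- Scattering angle θ = 121°
- Compton wavelength λ_C ≈ 2.4263 pm

Calculate the shift:
Δλ = 2.4263 × (1 - cos(121°))
Δλ = 2.4263 × 1.5150
Δλ = 3.6760 pm

Final wavelength:
λ' = 86.6 + 3.6760 = 90.2760 pm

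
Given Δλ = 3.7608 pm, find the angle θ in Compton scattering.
123.37°

From the Compton formula Δλ = λ_C(1 - cos θ), we can solve for θ:

cos θ = 1 - Δλ/λ_C

Given:
- Δλ = 3.7608 pm
- λ_C = h/(m_e·c) ≈ 2.42631024 pm

cos θ = 1 - 3.7608/2.42631024
cos θ = 1 - 1.550008
cos θ = -0.550008

θ = arccos(-0.550008)
θ = 123.37°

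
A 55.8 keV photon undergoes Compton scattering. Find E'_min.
45.7979 keV (at θ = 180°)

The scattered photon has minimum energy when its wavelength is maximum, i.e., when the Compton shift Δλ = λ_C(1 − cos θ) is maximum. This occurs at θ = 180° (backscattering), giving Δλ_max = 2λ_C = 4.8526 pm.

Initial wavelength: λ₀ = hc/E₀ = 22.2194 pm
Maximum final wavelength: λ'_max = λ₀ + 2λ_C = 22.2194 + 4.8526 = 27.0720 pm
Minimum final energy: E'_min = hc/λ'_max = 45.7979 keV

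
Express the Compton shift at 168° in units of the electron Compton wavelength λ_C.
1.9781 λ_C

The Compton shift formula is:
Δλ = λ_C(1 - cos θ)

Dividing both sides by λ_C:
Δλ/λ_C = 1 - cos θ

For θ = 168°:
Δλ/λ_C = 1 - cos(168°)
Δλ/λ_C = 1 - -0.9781
Δλ/λ_C = 1.9781

This means the shift is 1.9781 × λ_C = 4.7996 pm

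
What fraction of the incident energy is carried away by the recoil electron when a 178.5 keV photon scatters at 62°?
0.1563 (or 15.63%)

Calculate initial and final photon energies:

Initial: E₀ = 178.5 keV → λ₀ = 6.9459 pm
Compton shift: Δλ = 1.2872 pm
Final wavelength: λ' = 8.2331 pm
Final energy: E' = 150.5920 keV

Fractional energy loss:
(E₀ - E')/E₀ = (178.5000 - 150.5920)/178.5000
= 27.9080/178.5000
= 0.1563
= 15.63%

(Intermediate values are shown rounded; full precision is carried through to the final answer.)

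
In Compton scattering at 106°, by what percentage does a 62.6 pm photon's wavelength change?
4.9442%

Calculate the Compton shift:
Δλ = λ_C(1 - cos(106°))
Δλ = 2.4263 × (1 - cos(106°))
Δλ = 2.4263 × 1.2756
Δλ = 3.0951 pm

Percentage change:
(Δλ/λ₀) × 100 = (3.0951/62.6) × 100
= 4.9442%

(Intermediate values are shown rounded; full precision is carried through to the final answer.)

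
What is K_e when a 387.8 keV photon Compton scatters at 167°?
232.5782 keV

By energy conservation: K_e = E_initial - E_final

First find the scattered photon energy:
Initial wavelength: λ = hc/E = 3.1971 pm
Compton shift: Δλ = λ_C(1 - cos(167°)) = 4.7904 pm
Final wavelength: λ' = 3.1971 + 4.7904 = 7.9876 pm
Final photon energy: E' = hc/λ' = 155.2218 keV

Electron kinetic energy:
K_e = E - E' = 387.8000 - 155.2218 = 232.5782 keV

(Intermediate values are shown rounded; full precision is carried through to the final answer.)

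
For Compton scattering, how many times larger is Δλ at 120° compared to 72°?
120° produces the larger shift by a factor of 2.171

Calculate both shifts using Δλ = λ_C(1 - cos θ):

For θ₁ = 72°:
Δλ₁ = 2.4263 × (1 - cos(72°))
Δλ₁ = 2.4263 × 0.6910
Δλ₁ = 1.6765 pm

For θ₂ = 120°:
Δλ₂ = 2.4263 × (1 - cos(120°))
Δλ₂ = 2.4263 × 1.5000
Δλ₂ = 3.6395 pm

The 120° angle produces the larger shift.
Ratio: 3.6395/1.6765 = 2.171

(Intermediate values are shown rounded; full precision is carried through to the final answer.)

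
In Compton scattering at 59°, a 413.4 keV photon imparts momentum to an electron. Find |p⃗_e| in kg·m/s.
1.9462e-22 kg·m/s

The electron is initially at rest, so by conservation of momentum:
p⃗_e = p⃗₀ − p⃗'  (incident photon momentum minus scattered photon momentum)

Photon momentum magnitudes (p = h/λ = E/c):
λ₀ = hc/E₀ = 2.9991 pm → p₀ = h/λ₀ = 2.2093e-22 kg·m/s
Δλ = λ_C(1 − cos 59°) = 1.1767 pm
λ' = 4.1758 pm → p' = h/λ' = 1.5868e-22 kg·m/s

The scattered photon makes angle θ = 59° with the incident direction, so by the law of cosines:
|p⃗_e|² = p₀² + p'² − 2p₀p'cos θ
|p⃗_e|² = (2.2093e-22)² + (1.5868e-22)² − 2·2.2093e-22·1.5868e-22·cos(59°)
|p⃗_e| = 1.9462e-22 kg·m/s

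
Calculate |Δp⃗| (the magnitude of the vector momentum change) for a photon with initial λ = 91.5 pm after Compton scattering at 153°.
1.3747e-23 kg·m/s

Photon momentum magnitude is p = h/λ.

Initial momentum:
p₀ = h/λ = 6.6261e-34/9.1500e-11 = 7.2416e-24 kg·m/s

After scattering:
λ' = λ + Δλ = 91.5 + 4.5882 = 96.0882 pm
p' = h/λ' = 6.6261e-34/9.6088e-11 = 6.8958e-24 kg·m/s

Momentum is a vector; the scattered photon's direction makes angle θ = 153° with the incident direction. The magnitude of the vector change Δp⃗ = p⃗₀ − p⃗' is found from the law of cosines:
|Δp⃗|² = p₀² + p'² − 2p₀p'cos θ
|Δp⃗|² = (7.2416e-24)² + (6.8958e-24)² − 2·7.2416e-24·6.8958e-24·cos(153°)
|Δp⃗| = 1.3747e-23 kg·m/s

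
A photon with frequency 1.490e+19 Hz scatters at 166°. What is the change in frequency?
2.861e+18 Hz (decrease)

Convert frequency to wavelength (c = 299792458 m/s):
λ₀ = c/f₀ = 299792458/1.490e+19 = 2.0120299e-11 m = 20.1203 pm

Calculate Compton shift:
Δλ = λ_C(1 - cos(166°)) = 4.7805 pm

Final wavelength:
λ' = λ₀ + Δλ = 20.1203 + 4.7805 = 24.9008 pm

Final frequency:
f' = c/λ' = 299792458/2.4900848e-11 = 1.2039448e+19 Hz

Frequency shift (decrease):
Δf = f₀ - f' = 1.490e+19 - 1.2039448e+19 = 2.861e+18 Hz

(Intermediate values are shown rounded; full precision is carried through to the final answer.)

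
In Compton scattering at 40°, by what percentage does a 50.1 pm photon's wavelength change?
1.1330%

Calculate the Compton shift:
Δλ = λ_C(1 - cos(40°))
Δλ = 2.4263 × (1 - cos(40°))
Δλ = 2.4263 × 0.2340
Δλ = 0.5676 pm

Percentage change:
(Δλ/λ₀) × 100 = (0.5676/50.1) × 100
= 1.1330%

(Intermediate values are shown rounded; full precision is carried through to the final answer.)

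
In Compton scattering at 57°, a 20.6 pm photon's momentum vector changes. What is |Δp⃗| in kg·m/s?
2.9949e-23 kg·m/s

Photon momentum magnitude is p = h/λ.

Initial momentum:
p₀ = h/λ = 6.6261e-34/2.0600e-11 = 3.2165e-23 kg·m/s

After scattering:
λ' = λ + Δλ = 20.6 + 1.1048 = 21.7048 pm
p' = h/λ' = 6.6261e-34/2.1705e-11 = 3.0528e-23 kg·m/s

Momentum is a vector; the scattered photon's direction makes angle θ = 57° with the incident direction. The magnitude of the vector change Δp⃗ = p⃗₀ − p⃗' is found from the law of cosines:
|Δp⃗|² = p₀² + p'² − 2p₀p'cos θ
|Δp⃗|² = (3.2165e-23)² + (3.0528e-23)² − 2·3.2165e-23·3.0528e-23·cos(57°)
|Δp⃗| = 2.9949e-23 kg·m/s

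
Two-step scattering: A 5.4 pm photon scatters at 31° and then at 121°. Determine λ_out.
9.4225 pm

Apply Compton shift twice:

First scattering at θ₁ = 31°:
Δλ₁ = λ_C(1 - cos(31°))
Δλ₁ = 2.4263 × 0.1428
Δλ₁ = 0.3466 pm

After first scattering:
λ₁ = 5.4 + 0.3466 = 5.7466 pm

Second scattering at θ₂ = 121°:
Δλ₂ = λ_C(1 - cos(121°))
Δλ₂ = 2.4263 × 1.5150
Δλ₂ = 3.6760 pm

Final wavelength:
λ₂ = 5.7466 + 3.6760 = 9.4225 pm

Total shift: Δλ_total = 0.3466 + 3.6760 = 4.0225 pm

(Intermediate values are shown rounded; full precision is carried through to the final answer.)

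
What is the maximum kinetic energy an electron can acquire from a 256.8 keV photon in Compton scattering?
128.7260 keV

Maximum energy transfer occurs at θ = 180° (backscattering).

Initial photon: E₀ = 256.8 keV → λ₀ = 4.8280 pm

Maximum Compton shift (at 180°):
Δλ_max = 2λ_C = 2 × 2.4263 = 4.8526 pm

Final wavelength:
λ' = 4.8280 + 4.8526 = 9.6807 pm

Minimum photon energy (maximum energy to electron):
E'_min = hc/λ' = 128.0740 keV

Maximum electron kinetic energy:
K_max = E₀ - E'_min = 256.8000 - 128.0740 = 128.7260 keV

(Intermediate values are shown rounded; full precision is carried through to the final answer.)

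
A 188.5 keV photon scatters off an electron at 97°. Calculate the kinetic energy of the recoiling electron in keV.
55.1753 keV

By energy conservation: K_e = E_initial - E_final

First find the scattered photon energy:
Initial wavelength: λ = hc/E = 6.5774 pm
Compton shift: Δλ = λ_C(1 - cos(97°)) = 2.7220 pm
Final wavelength: λ' = 6.5774 + 2.7220 = 9.2994 pm
Final photon energy: E' = hc/λ' = 133.3247 keV

Electron kinetic energy:
K_e = E - E' = 188.5000 - 133.3247 = 55.1753 keV

(Intermediate values are shown rounded; full precision is carried through to the final answer.)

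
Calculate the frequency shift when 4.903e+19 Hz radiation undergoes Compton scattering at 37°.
3.628e+18 Hz (decrease)

Convert frequency to wavelength (c = 299792458 m/s):
λ₀ = c/f₀ = 299792458/4.903e+19 = 6.1144699e-12 m = 6.1145 pm

Calculate Compton shift:
Δλ = λ_C(1 - cos(37°)) = 0.4886 pm

Final wavelength:
λ' = λ₀ + Δλ = 6.1145 + 0.4886 = 6.6030 pm

Final frequency:
f' = c/λ' = 299792458/6.6030426e-12 = 4.5402169e+19 Hz

Frequency shift (decrease):
Δf = f₀ - f' = 4.903e+19 - 4.5402169e+19 = 3.628e+18 Hz

(Intermediate values are shown rounded; full precision is carried through to the final answer.)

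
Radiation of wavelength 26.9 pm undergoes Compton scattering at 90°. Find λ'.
29.3263 pm

Using the Compton formula: λ' = λ + λ_C(1 − cos θ)

For θ = 90°, cos θ = 0 (exact) = 0.0000, so:
1 − cos 90° = 1 − (0) = 1.0000

Δλ = λ_C × 1.0000 = 2.4263 × 1.0000 = 2.4263 pm

λ' = 26.9 + 2.4263 = 29.3263 pm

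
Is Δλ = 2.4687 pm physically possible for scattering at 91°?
Yes, consistent

Calculate the expected shift for θ = 91°:

Δλ_expected = λ_C(1 - cos(91°))
Δλ_expected = 2.4263 × (1 - cos(91°))
Δλ_expected = 2.4263 × 1.0175
Δλ_expected = 2.4687 pm

Given shift: 2.4687 pm
Expected shift: 2.4687 pm
Difference: 0.0000 pm

The values match. This is consistent with Compton scattering at the stated angle.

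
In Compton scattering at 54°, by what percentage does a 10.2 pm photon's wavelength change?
9.8055%

Calculate the Compton shift:
Δλ = λ_C(1 - cos(54°))
Δλ = 2.4263 × (1 - cos(54°))
Δλ = 2.4263 × 0.4122
Δλ = 1.0002 pm

Percentage change:
(Δλ/λ₀) × 100 = (1.0002/10.2) × 100
= 9.8055%

(Intermediate values are shown rounded; full precision is carried through to the final answer.)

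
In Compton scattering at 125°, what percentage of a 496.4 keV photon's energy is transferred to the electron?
0.6045 (or 60.45%)

Calculate initial and final photon energies:

Initial: E₀ = 496.4 keV → λ₀ = 2.4977 pm
Compton shift: Δλ = 3.8180 pm
Final wavelength: λ' = 6.3157 pm
Final energy: E' = 196.3126 keV

Fractional energy loss:
(E₀ - E')/E₀ = (496.4000 - 196.3126)/496.4000
= 300.0874/496.4000
= 0.6045
= 60.45%

(Intermediate values are shown rounded; full precision is carried through to the final answer.)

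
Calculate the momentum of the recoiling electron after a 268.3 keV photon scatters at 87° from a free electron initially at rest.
1.6820e-22 kg·m/s

The electron is initially at rest, so by conservation of momentum:
p⃗_e = p⃗₀ − p⃗'  (incident photon momentum minus scattered photon momentum)

Photon momentum magnitudes (p = h/λ = E/c):
λ₀ = hc/E₀ = 4.6211 pm → p₀ = h/λ₀ = 1.4339e-22 kg·m/s
Δλ = λ_C(1 − cos 87°) = 2.2993 pm
λ' = 6.9204 pm → p' = h/λ' = 9.5747e-23 kg·m/s

The scattered photon makes angle θ = 87° with the incident direction, so by the law of cosines:
|p⃗_e|² = p₀² + p'² − 2p₀p'cos θ
|p⃗_e|² = (1.4339e-22)² + (9.5747e-23)² − 2·1.4339e-22·9.5747e-23·cos(87°)
|p⃗_e| = 1.6820e-22 kg·m/s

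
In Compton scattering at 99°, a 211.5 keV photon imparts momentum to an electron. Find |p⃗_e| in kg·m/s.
1.4602e-22 kg·m/s

The electron is initially at rest, so by conservation of momentum:
p⃗_e = p⃗₀ − p⃗'  (incident photon momentum minus scattered photon momentum)

Photon momentum magnitudes (p = h/λ = E/c):
λ₀ = hc/E₀ = 5.8621 pm → p₀ = h/λ₀ = 1.1303e-22 kg·m/s
Δλ = λ_C(1 − cos 99°) = 2.8059 pm
λ' = 8.6680 pm → p' = h/λ' = 7.6443e-23 kg·m/s

The scattered photon makes angle θ = 99° with the incident direction, so by the law of cosines:
|p⃗_e|² = p₀² + p'² − 2p₀p'cos θ
|p⃗_e|² = (1.1303e-22)² + (7.6443e-23)² − 2·1.1303e-22·7.6443e-23·cos(99°)
|p⃗_e| = 1.4602e-22 kg·m/s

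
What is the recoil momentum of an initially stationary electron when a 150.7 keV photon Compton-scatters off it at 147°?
1.2755e-22 kg·m/s

The electron is initially at rest, so by conservation of momentum:
p⃗_e = p⃗₀ − p⃗'  (incident photon momentum minus scattered photon momentum)

Photon momentum magnitudes (p = h/λ = E/c):
λ₀ = hc/E₀ = 8.2272 pm → p₀ = h/λ₀ = 8.0538e-23 kg·m/s
Δλ = λ_C(1 − cos 147°) = 4.4612 pm
λ' = 12.6884 pm → p' = h/λ' = 5.2221e-23 kg·m/s

The scattered photon makes angle θ = 147° with the incident direction, so by the law of cosines:
|p⃗_e|² = p₀² + p'² − 2p₀p'cos θ
|p⃗_e|² = (8.0538e-23)² + (5.2221e-23)² − 2·8.0538e-23·5.2221e-23·cos(147°)
|p⃗_e| = 1.2755e-22 kg·m/s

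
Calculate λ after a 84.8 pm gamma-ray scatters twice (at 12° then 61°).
86.1030 pm

Apply Compton shift twice:

First scattering at θ₁ = 12°:
Δλ₁ = λ_C(1 - cos(12°))
Δλ₁ = 2.4263 × 0.0219
Δλ₁ = 0.0530 pm

After first scattering:
λ₁ = 84.8 + 0.0530 = 84.8530 pm

Second scattering at θ₂ = 61°:
Δλ₂ = λ_C(1 - cos(61°))
Δλ₂ = 2.4263 × 0.5152
Δλ₂ = 1.2500 pm

Final wavelength:
λ₂ = 84.8530 + 1.2500 = 86.1030 pm

Total shift: Δλ_total = 0.0530 + 1.2500 = 1.3030 pm

(Intermediate values are shown rounded; full precision is carried through to the final answer.)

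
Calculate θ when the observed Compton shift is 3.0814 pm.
105.66°

From the Compton formula Δλ = λ_C(1 - cos θ), we can solve for θ:

cos θ = 1 - Δλ/λ_C

Given:
- Δλ = 3.0814 pm
- λ_C = h/(m_e·c) ≈ 2.42631024 pm

cos θ = 1 - 3.0814/2.42631024
cos θ = 1 - 1.269994
cos θ = -0.269994

θ = arccos(-0.269994)
θ = 105.66°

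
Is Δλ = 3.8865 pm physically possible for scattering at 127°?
Yes, consistent

Calculate the expected shift for θ = 127°:

Δλ_expected = λ_C(1 - cos(127°))
Δλ_expected = 2.4263 × (1 - cos(127°))
Δλ_expected = 2.4263 × 1.6018
Δλ_expected = 3.8865 pm

Given shift: 3.8865 pm
Expected shift: 3.8865 pm
Difference: 0.0000 pm

The values match. This is consistent with Compton scattering at the stated angle.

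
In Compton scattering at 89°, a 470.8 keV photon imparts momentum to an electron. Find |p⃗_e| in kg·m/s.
2.8211e-22 kg·m/s

The electron is initially at rest, so by conservation of momentum:
p⃗_e = p⃗₀ − p⃗'  (incident photon momentum minus scattered photon momentum)

Photon momentum magnitudes (p = h/λ = E/c):
λ₀ = hc/E₀ = 2.6335 pm → p₀ = h/λ₀ = 2.5161e-22 kg·m/s
Δλ = λ_C(1 − cos 89°) = 2.3840 pm
λ' = 5.0174 pm → p' = h/λ' = 1.3206e-22 kg·m/s

The scattered photon makes angle θ = 89° with the incident direction, so by the law of cosines:
|p⃗_e|² = p₀² + p'² − 2p₀p'cos θ
|p⃗_e|² = (2.5161e-22)² + (1.3206e-22)² − 2·2.5161e-22·1.3206e-22·cos(89°)
|p⃗_e| = 2.8211e-22 kg·m/s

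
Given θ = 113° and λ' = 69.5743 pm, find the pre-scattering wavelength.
66.2000 pm

From λ' = λ + Δλ, we have λ = λ' - Δλ

First calculate the Compton shift:
Δλ = λ_C(1 - cos θ)
Δλ = 2.4263 × (1 - cos(113°))
Δλ = 2.4263 × 1.3907
Δλ = 3.3743 pm

Initial wavelength:
λ = λ' - Δλ
λ = 69.5743 - 3.3743
λ = 66.2000 pm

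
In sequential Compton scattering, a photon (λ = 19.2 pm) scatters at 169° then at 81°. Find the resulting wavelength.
26.0548 pm

Apply Compton shift twice:

First scattering at θ₁ = 169°:
Δλ₁ = λ_C(1 - cos(169°))
Δλ₁ = 2.4263 × 1.9816
Δλ₁ = 4.8080 pm

After first scattering:
λ₁ = 19.2 + 4.8080 = 24.0080 pm

Second scattering at θ₂ = 81°:
Δλ₂ = λ_C(1 - cos(81°))
Δλ₂ = 2.4263 × 0.8436
Δλ₂ = 2.0468 pm

Final wavelength:
λ₂ = 24.0080 + 2.0468 = 26.0548 pm

Total shift: Δλ_total = 4.8080 + 2.0468 = 6.8548 pm

(Intermediate values are shown rounded; full precision is carried through to the final answer.)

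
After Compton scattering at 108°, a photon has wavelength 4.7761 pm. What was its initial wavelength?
1.6000 pm

From λ' = λ + Δλ, we have λ = λ' - Δλ

First calculate the Compton shift:
Δλ = λ_C(1 - cos θ)
Δλ = 2.4263 × (1 - cos(108°))
Δλ = 2.4263 × 1.3090
Δλ = 3.1761 pm

Initial wavelength:
λ = λ' - Δλ
λ = 4.7761 - 3.1761
λ = 1.6000 pm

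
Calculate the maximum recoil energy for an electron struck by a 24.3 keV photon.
2.1104 keV

Maximum energy transfer occurs at θ = 180° (backscattering).

Initial photon: E₀ = 24.3 keV → λ₀ = 51.0223 pm

Maximum Compton shift (at 180°):
Δλ_max = 2λ_C = 2 × 2.4263 = 4.8526 pm

Final wavelength:
λ' = 51.0223 + 4.8526 = 55.8749 pm

Minimum photon energy (maximum energy to electron):
E'_min = hc/λ' = 22.1896 keV

Maximum electron kinetic energy:
K_max = E₀ - E'_min = 24.3000 - 22.1896 = 2.1104 keV

(Intermediate values are shown rounded; full precision is carried through to the final answer.)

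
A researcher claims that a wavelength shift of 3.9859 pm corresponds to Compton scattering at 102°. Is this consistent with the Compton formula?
No, inconsistent

Calculate the expected shift for θ = 102°:

Δλ_expected = λ_C(1 - cos(102°))
Δλ_expected = 2.4263 × (1 - cos(102°))
Δλ_expected = 2.4263 × 1.2079
Δλ_expected = 2.9308 pm

Given shift: 3.9859 pm
Expected shift: 2.9308 pm
Difference: 1.0551 pm

The values do not match. The given shift corresponds to θ ≈ 130.0°, not 102°.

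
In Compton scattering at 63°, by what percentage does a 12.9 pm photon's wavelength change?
10.2697%

Calculate the Compton shift:
Δλ = λ_C(1 - cos(63°))
Δλ = 2.4263 × (1 - cos(63°))
Δλ = 2.4263 × 0.5460
Δλ = 1.3248 pm

Percentage change:
(Δλ/λ₀) × 100 = (1.3248/12.9) × 100
= 10.2697%

(Intermediate values are shown rounded; full precision is carried through to the final answer.)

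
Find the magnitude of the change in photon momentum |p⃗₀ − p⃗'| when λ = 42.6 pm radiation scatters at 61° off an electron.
1.5568e-23 kg·m/s

Photon momentum magnitude is p = h/λ.

Initial momentum:
p₀ = h/λ = 6.6261e-34/4.2600e-11 = 1.5554e-23 kg·m/s

After scattering:
λ' = λ + Δλ = 42.6 + 1.2500 = 43.8500 pm
p' = h/λ' = 6.6261e-34/4.3850e-11 = 1.5111e-23 kg·m/s

Momentum is a vector; the scattered photon's direction makes angle θ = 61° with the incident direction. The magnitude of the vector change Δp⃗ = p⃗₀ − p⃗' is found from the law of cosines:
|Δp⃗|² = p₀² + p'² − 2p₀p'cos θ
|Δp⃗|² = (1.5554e-23)² + (1.5111e-23)² − 2·1.5554e-23·1.5111e-23·cos(61°)
|Δp⃗| = 1.5568e-23 kg·m/s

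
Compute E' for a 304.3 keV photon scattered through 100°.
179.1151 keV

First convert energy to wavelength:
λ = hc/E, with hc ≈ 1239.842 keV·pm (i.e. 1239.842 eV·nm)

For E = 304.3 keV = 304300 eV:
λ = 1239.842 keV·pm / 304.3 keV
λ = 4.0744 pm

Calculate the Compton shift:
Δλ = λ_C(1 - cos(100°)) = 2.4263 × 1.1736
Δλ = 2.8476 pm

Final wavelength:
λ' = 4.0744 + 2.8476 = 6.9220 pm

Final energy:
E' = hc/λ' = 1239.842 / 6.9220 = 179.1151 keV

(Intermediate values are shown rounded; full precision is carried through to the final answer.)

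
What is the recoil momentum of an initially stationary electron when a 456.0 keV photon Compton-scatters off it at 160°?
3.2897e-22 kg·m/s

The electron is initially at rest, so by conservation of momentum:
p⃗_e = p⃗₀ − p⃗'  (incident photon momentum minus scattered photon momentum)

Photon momentum magnitudes (p = h/λ = E/c):
λ₀ = hc/E₀ = 2.7190 pm → p₀ = h/λ₀ = 2.4370e-22 kg·m/s
Δλ = λ_C(1 − cos 160°) = 4.7063 pm
λ' = 7.4252 pm → p' = h/λ' = 8.9237e-23 kg·m/s

The scattered photon makes angle θ = 160° with the incident direction, so by the law of cosines:
|p⃗_e|² = p₀² + p'² − 2p₀p'cos θ
|p⃗_e|² = (2.4370e-22)² + (8.9237e-23)² − 2·2.4370e-22·8.9237e-23·cos(160°)
|p⃗_e| = 3.2897e-22 kg·m/s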